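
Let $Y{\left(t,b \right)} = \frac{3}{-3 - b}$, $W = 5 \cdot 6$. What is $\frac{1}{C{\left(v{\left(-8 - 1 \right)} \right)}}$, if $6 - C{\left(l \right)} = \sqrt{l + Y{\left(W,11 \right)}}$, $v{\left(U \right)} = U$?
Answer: $\frac{28}{211} + \frac{i \sqrt{1806}}{633} \approx 0.1327 + 0.067136 i$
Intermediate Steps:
$W = 30$
$C{\left(l \right)} = 6 - \sqrt{- \frac{3}{14} + l}$ ($C{\left(l \right)} = 6 - \sqrt{l - \frac{3}{3 + 11}} = 6 - \sqrt{l - \frac{3}{14}} = 6 - \sqrt{- \frac{3}{14} + l}$)
$\frac{1}{C{\left(v{\left(-8 - 1 \right)} \right)}} = \frac{1}{6 - \frac{\sqrt{-42 + 196 \left(-8 - 1\right)}}{14}} = \frac{1}{6 - \frac{\sqrt{-42 + 196 \left(-9\right)}}{14}} = \frac{1}{6 - \frac{\sqrt{-42 - 1764}}{14}} = \frac{1}{6 - \frac{\sqrt{-1806}}{14}} = \frac{1}{6 - \frac{i \sqrt{1806}}{14}}$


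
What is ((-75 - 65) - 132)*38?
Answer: -10336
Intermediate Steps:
((-75 - 65) - 132)*38 = (-140 - 132)*38 = -272*38 = -10336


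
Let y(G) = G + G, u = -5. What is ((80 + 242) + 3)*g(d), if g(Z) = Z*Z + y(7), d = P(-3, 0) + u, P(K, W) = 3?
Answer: 5850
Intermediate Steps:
y(G) = 2*G
d = -2 (d = 3 - 5 = -2)
g(Z) = 14 + Z² (g(Z) = Z*Z + 2*7 = Z² + 14 = 14 + Z²)
((80 + 242) + 3)*g(d) = ((80 + 242) + 3)*(14 + (-2)²) = (322 + 3)*(14 + 4) = 325*18 = 5850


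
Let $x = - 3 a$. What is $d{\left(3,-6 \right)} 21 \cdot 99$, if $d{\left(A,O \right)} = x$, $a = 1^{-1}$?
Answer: $-6237$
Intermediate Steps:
$a = 1$
$x = -3$ ($x = \left(-3\right) 1 = -3$)
$d{\left(A,O \right)} = -3$
$d{\left(3,-6 \right)} 21 \cdot 99 = \left(-3\right) 21 \cdot 99 = \left(-63\right) 99 = -6237$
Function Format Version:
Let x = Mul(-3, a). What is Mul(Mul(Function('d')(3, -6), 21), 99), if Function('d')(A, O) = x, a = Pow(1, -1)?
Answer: -6237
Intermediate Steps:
a = 1
x = -3 (x = Mul(-3, 1) = -3)
Function('d')(A, O) = -3
Mul(Mul(Function('d')(3, -6), 21), 99) = Mul(Mul(-3, 21), 99) = Mul(-63, 99) = -6237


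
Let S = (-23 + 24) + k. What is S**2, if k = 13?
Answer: 196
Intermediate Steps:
S = 14 (S = (-23 + 24) + 13 = 1 + 13 = 14)
S**2 = 14**2 = 196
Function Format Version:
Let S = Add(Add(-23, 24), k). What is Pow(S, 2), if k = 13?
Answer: 196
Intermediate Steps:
S = 14 (S = Add(Add(-23, 24), 13) = Add(1, 13) = 14)
Pow(S, 2) = Pow(14, 2) = 196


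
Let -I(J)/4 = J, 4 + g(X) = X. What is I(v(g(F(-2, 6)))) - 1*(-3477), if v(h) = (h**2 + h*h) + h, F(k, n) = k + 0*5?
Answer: 3213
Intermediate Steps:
F(k, n) = k (F(k, n) = k + 0 = k)
g(X) = -4 + X
v(h) = h + 2*h**2 (v(h) = (h**2 + h**2) + h = 2*h**2 + h = h + 2*h**2)
I(J) = -4*J
I(v(g(F(-2, 6)))) - 1*(-3477) = -4*(-4 - 2)*(1 + 2*(-4 - 2)) - 1*(-3477) = -(-24)*(1 + 2*(-6)) + 3477 = -(-24)*(1 - 12) + 3477 = -(-24)*(-11) + 3477 = -4*66 + 3477 = -264 + 3477 = 3213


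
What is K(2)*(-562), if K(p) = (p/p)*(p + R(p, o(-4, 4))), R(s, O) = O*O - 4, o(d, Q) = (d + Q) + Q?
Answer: -7868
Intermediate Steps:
o(d, Q) = d + 2*Q (o(d, Q) = (Q + d) + Q = d + 2*Q)
R(s, O) = -4 + O² (R(s, O) = O² - 4 = -4 + O²)
K(p) = 12 + p (K(p) = (p/p)*(p + (-4 + (-4 + 2*4)²)) = 1*(p + (-4 + (-4 + 8)²)) = 1*(p + (-4 + 4²)) = 1*(p + (-4 + 16)) = 1*(p + 12) = 1*(12 + p) = 12 + p)
K(2)*(-562) = (12 + 2)*(-562) = 14*(-562) = -7868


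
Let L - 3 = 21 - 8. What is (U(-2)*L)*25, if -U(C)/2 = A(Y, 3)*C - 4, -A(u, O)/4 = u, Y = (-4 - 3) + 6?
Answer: 9600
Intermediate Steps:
Y = -1 (Y = -7 + 6 = -1)
A(u, O) = -4*u
U(C) = 8 - 8*C (U(C) = -2*((-4*(-1))*C - 4) = -2*(4*C - 4) = -2*(-4 + 4*C) = 8 - 8*C)
L = 16 (L = 3 + (21 - 8) = 3 + 13 = 16)
(U(-2)*L)*25 = ((8 - 8*(-2))*16)*25 = ((8 + 16)*16)*25 = (24*16)*25 = 384*25 = 9600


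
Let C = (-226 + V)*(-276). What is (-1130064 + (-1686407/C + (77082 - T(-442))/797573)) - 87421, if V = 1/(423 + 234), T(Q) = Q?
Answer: -13264851222461384221/10895048168396 ≈ -1.2175e+6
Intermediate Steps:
V = 1/657 ≈ 0.0015221
C = 13660252/219 (C = (-226 + 1/657)*(-276) = -148481/657*(-276) = 13660252/219 ≈ 62376.)
(-1130064 + (-1686407/C + (77082 - T(-442))/797573)) - 87421 = (-1130064 + (-1686407/13660252/219 + (77082 - 1*(-442))/797573)) - 87421 = (-1130064 + (-1686407*219/13660252 + (77082 + 442)*(1/797573))) - 87421 = (-1130064 + (-369323133/13660252 + 77524*(1/797573))) - 87421 = (-1130064 + (-369323133/13660252 + 77524/797573)) - 87421 = (-1130064 - 293503161780161/10895048168396) - 87421 = -12312395216532037505/10895048168396 - 87421 = -13264851222461384221/10895048168396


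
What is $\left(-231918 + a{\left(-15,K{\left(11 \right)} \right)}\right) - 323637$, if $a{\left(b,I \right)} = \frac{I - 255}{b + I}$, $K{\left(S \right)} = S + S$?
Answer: $- \frac{3889118}{7} \approx -5.5559 \cdot 10^{5}$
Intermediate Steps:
$K{\left(S \right)} = 2 S$
$a{\left(b,I \right)} = \frac{-255 + I}{I + b}$
$\left(-231918 + a{\left(-15,K{\left(11 \right)} \right)}\right) - 323637 = \left(-231918 + \frac{-255 + 2 \cdot 11}{2 \cdot 11 - 15}\right) - 323637 = \left(-231918 + \frac{-255 + 22}{22 - 15}\right) - 323637 = \left(-231918 + \frac{1}{7} \left(-233\right)\right) - 323637 = \left(-231918 - \frac{233}{7}\right) - 323637 = - \frac{1623659}{7} - 323637 = - \frac{3889118}{7}$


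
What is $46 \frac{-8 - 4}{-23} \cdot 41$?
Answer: $984$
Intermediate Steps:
$46 \frac{-8 - 4}{-23} \cdot 41 = 46 \left(-8 - 4\right) \left(- \frac{1}{23}\right) 41 = 46 \left(\left(-12\right) \left(- \frac{1}{23}\right)\right) 41 = 46 \cdot \frac{12}{23} \cdot 41 = 24 \cdot 41 = 984$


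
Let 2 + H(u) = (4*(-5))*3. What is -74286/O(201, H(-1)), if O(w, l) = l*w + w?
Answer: 24762/4087 ≈ 6.0587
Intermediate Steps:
H(u) = -62 (H(u) = -2 + (4*(-5))*3 = -2 - 20*3 = -2 - 60 = -62)
O(w, l) = w + l*w
-74286/O(201, H(-1)) = -74286*1/(201*(1 - 62)) = -74286/(201*(-61)) = -74286/(-12261) = -74286*(-1/12261) = 24762/4087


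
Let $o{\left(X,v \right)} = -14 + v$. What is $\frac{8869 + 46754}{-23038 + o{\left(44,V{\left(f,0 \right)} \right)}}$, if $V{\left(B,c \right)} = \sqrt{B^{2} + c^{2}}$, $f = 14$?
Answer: $- \frac{55623}{23038} \approx -2.4144$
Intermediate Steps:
$\frac{8869 + 46754}{-23038 + o{\left(44,V{\left(f,0 \right)} \right)}} = \frac{8869 + 46754}{-23038 - \left(14 - \sqrt{14^{2} + 0^{2}}\right)} = \frac{55623}{-23038 - \left(14 - \sqrt{196 + 0}\right)} = \frac{55623}{-23038 - \left(14 - \sqrt{196}\right)} = \frac{55623}{-23038 + \left(-14 + 14\right)} = \frac{55623}{-23038 + 0} = \frac{55623}{-23038} = 55623 \left(- \frac{1}{23038}\right) = - \frac{55623}{23038}$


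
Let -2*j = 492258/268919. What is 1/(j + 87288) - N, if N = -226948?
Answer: 5327185704441683/23473155543 ≈ 2.2695e+5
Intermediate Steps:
j = -246129/268919 ≈ -0.91525
1/(j + 87288) - N = 1/(-246129/268919 + 87288) - 1*(-226948) = 1/(23473155543/268919) + 226948 = 268919/23473155543 + 226948 = 5327185704441683/23473155543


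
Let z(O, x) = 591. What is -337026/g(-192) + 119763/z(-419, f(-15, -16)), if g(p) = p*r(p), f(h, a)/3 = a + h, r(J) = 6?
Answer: 18730519/37824 ≈ 495.20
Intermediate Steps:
f(h, a) = 3*a + 3*h (f(h, a) = 3*(a + h) = 3*a + 3*h)
g(p) = 6*p (g(p) = p*6 = 6*p)
-337026/g(-192) + 119763/z(-419, f(-15, -16)) = -337026/(6*(-192)) + 119763/591 = -337026/(-1152) + 119763*(1/591) = -337026*(-1/1152) + 39921/197 = 56171/192 + 39921/197 = 18730519/37824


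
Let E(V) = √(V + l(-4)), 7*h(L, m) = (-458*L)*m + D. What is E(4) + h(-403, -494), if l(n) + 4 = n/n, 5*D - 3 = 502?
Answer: -91179448/7 ≈ -1.3026e+7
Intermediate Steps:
D = 101 (D = ⅗ + (⅕)*502 = ⅗ + 502/5 = 101)
h(L, m) = 101/7 - 458*L*m/7 (h(L, m) = ((-458*L)*m + 101)/7 = (-458*L*m + 101)/7 = (101 - 458*L*m)/7 = 101/7 - 458*L*m/7)
l(n) = -3 (l(n) = -4 + n/n = -4 + 1 = -3)
E(V) = √(-3 + V) (E(V) = √(V - 3) = √(-3 + V))
E(4) + h(-403, -494) = √(-3 + 4) + (101/7 - 458/7*(-403)*(-494)) = √1 + (101/7 - 91179556/7) = 1 - 91179455/7 = -91179448/7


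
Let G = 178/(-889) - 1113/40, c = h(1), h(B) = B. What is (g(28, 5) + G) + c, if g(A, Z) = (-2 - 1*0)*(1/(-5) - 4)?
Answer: -662313/35560 ≈ -18.625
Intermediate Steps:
g(A, Z) = 42/5 (g(A, Z) = (-2 + 0)*(-⅕ - 4) = -2*(-21/5) = 42/5)
c = 1
G = -996577/35560 (G = 178*(-1/889) - 1113*1/40 = -178/889 - 1113/40 = -996577/35560 ≈ -28.025)
(g(28, 5) + G) + c = (42/5 - 996577/35560) + 1 = -697873/35560 + 1 = -662313/35560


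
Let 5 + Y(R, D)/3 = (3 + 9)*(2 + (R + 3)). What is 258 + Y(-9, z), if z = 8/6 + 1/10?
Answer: 99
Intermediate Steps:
z = 43/30 (z = 8*(⅙) + 1*(⅒) = 4/3 + ⅒ = 43/30 ≈ 1.4333)
Y(R, D) = 165 + 36*R (Y(R, D) = -15 + 3*((3 + 9)*(2 + (R + 3))) = -15 + 3*(12*(2 + (3 + R))) = -15 + 3*(12*(5 + R)) = -15 + 3*(60 + 12*R) = -15 + (180 + 36*R) = 165 + 36*R)
258 + Y(-9, z) = 258 + (165 + 36*(-9)) = 258 + (165 - 324) = 258 - 159 = 99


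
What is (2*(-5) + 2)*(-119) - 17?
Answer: 935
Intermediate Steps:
(2*(-5) + 2)*(-119) - 17 = (-10 + 2)*(-119) - 17 = -8*(-119) - 17 = 952 - 17 = 935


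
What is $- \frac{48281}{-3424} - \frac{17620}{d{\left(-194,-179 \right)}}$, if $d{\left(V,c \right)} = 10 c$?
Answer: $\frac{14675387}{612896} \approx 23.944$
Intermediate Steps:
$- \frac{48281}{-3424} - \frac{17620}{d{\left(-194,-179 \right)}} = - \frac{48281}{-3424} - \frac{17620}{10 \left(-179\right)} = \left(-48281\right) \left(- \frac{1}{3424}\right) - \frac{17620}{-1790} = \frac{48281}{3424} - - \frac{1762}{179} = \frac{48281}{3424} + \frac{1762}{179} = \frac{14675387}{612896}$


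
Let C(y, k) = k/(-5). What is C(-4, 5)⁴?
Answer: 1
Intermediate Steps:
C(y, k) = -k/5 (C(y, k) = k*(-⅕) = -k/5)
C(-4, 5)⁴ = (-⅕*5)⁴ = (-1)⁴ = 1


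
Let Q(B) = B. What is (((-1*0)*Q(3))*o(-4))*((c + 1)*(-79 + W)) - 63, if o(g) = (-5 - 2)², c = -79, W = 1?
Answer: -63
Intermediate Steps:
o(g) = 49 (o(g) = (-7)² = 49)
(((-1*0)*Q(3))*o(-4))*((c + 1)*(-79 + W)) - 63 = ((-1*0*3)*49)*((-79 + 1)*(-79 + 1)) - 63 = ((0*3)*49)*(-78*(-78)) - 63 = (0*49)*6084 - 63 = 0*6084 - 63 = 0 - 63 = -63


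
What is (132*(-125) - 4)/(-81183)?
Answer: 16504/81183 ≈ 0.20329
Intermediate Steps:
(132*(-125) - 4)/(-81183) = (-16500 - 4)*(-1/81183) = -16504*(-1/81183) = 16504/81183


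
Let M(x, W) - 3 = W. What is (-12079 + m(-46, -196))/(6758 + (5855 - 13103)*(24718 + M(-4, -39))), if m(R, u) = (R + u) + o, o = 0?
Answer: 12321/178888378 ≈ 6.8875e-5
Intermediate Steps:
m(R, u) = R + u (m(R, u) = (R + u) + 0 = R + u)
M(x, W) = 3 + W
(-12079 + m(-46, -196))/(6758 + (5855 - 13103)*(24718 + M(-4, -39))) = (-12079 + (-46 - 196))/(6758 + (5855 - 13103)*(24718 + (3 - 39))) = (-12079 - 242)/(6758 - 7248*(24718 - 36)) = -12321/(6758 - 7248*24682) = -12321/(6758 - 178895136) = -12321/(-178888378) = -12321*(-1/178888378) = 12321/178888378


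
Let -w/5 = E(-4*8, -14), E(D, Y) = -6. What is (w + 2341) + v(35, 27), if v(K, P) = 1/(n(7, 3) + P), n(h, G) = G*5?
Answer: 99583/42 ≈ 2371.0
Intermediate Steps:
n(h, G) = 5*G
w = 30 (w = -5*(-6) = 30)
v(K, P) = 1/(15 + P) (v(K, P) = 1/(5*3 + P) = 1/(15 + P))
(w + 2341) + v(35, 27) = (30 + 2341) + 1/(15 + 27) = 2371 + 1/42 = 99583/42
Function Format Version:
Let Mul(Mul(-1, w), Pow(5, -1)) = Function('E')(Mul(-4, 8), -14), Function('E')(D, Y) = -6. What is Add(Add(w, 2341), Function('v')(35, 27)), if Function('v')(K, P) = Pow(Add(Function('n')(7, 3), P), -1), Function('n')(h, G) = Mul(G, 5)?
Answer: Rational(99583, 42) ≈ 2371.0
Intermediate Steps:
Function('n')(h, G) = Mul(5, G)
w = 30 (w = Mul(-5, -6) = 30)
Function('v')(K, P) = Pow(Add(15, P), -1) (Function('v')(K, P) = Pow(Add(Mul(5, 3), P), -1) = Pow(Add(15, P), -1))
Add(Add(w, 2341), Function('v')(35, 27)) = Add(Add(30, 2341), Pow(Add(15, 27), -1)) = Add(2371, Pow(42, -1)) = Add(2371, Rational(1, 42)) = Rational(99583, 42)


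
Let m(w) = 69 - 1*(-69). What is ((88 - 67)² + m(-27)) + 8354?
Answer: 8933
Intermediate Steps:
m(w) = 138 (m(w) = 69 + 69 = 138)
((88 - 67)² + m(-27)) + 8354 = ((88 - 67)² + 138) + 8354 = (21² + 138) + 8354 = (441 + 138) + 8354 = 579 + 8354 = 8933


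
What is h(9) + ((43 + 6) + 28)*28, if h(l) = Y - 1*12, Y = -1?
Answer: 2143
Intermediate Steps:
h(l) = -13 (h(l) = -1 - 1*12 = -1 - 12 = -13)
h(9) + ((43 + 6) + 28)*28 = -13 + ((43 + 6) + 28)*28 = -13 + (49 + 28)*28 = -13 + 77*28 = -13 + 2156 = 2143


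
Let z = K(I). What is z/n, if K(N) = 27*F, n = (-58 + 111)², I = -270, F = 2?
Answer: 54/2809 ≈ 0.019224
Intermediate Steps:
n = 2809 (n = 53² = 2809)
K(N) = 54 (K(N) = 27*2 = 54)
z = 54
z/n = 54/2809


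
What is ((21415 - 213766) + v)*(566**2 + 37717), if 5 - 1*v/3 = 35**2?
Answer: -70186246803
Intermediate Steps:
v = -3660 (v = 15 - 3*35**2 = 15 - 3*1225 = 15 - 3675 = -3660)
((21415 - 213766) + v)*(566**2 + 37717) = ((21415 - 213766) - 3660)*(566**2 + 37717) = (-192351 - 3660)*(320356 + 37717) = -196011*358073 = -70186246803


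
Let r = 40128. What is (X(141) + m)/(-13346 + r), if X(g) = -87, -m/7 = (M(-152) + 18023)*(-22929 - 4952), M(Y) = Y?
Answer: 1743914685/13391 ≈ 1.3023e+5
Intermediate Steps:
m = 3487829457 (m = -7*(-152 + 18023)*(-22929 - 4952) = -125097*(-27881) = -7*(-498261351) = 3487829457)
(X(141) + m)/(-13346 + r) = (-87 + 3487829457)/(-13346 + 40128) = 3487829370/26782 = 3487829370*(1/26782) = 1743914685/13391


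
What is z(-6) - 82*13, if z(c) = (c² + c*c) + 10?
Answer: -984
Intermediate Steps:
z(c) = 10 + 2*c² (z(c) = (c² + c²) + 10 = 2*c² + 10 = 10 + 2*c²)
z(-6) - 82*13 = (10 + 2*(-6)²) - 82*13 = (10 + 2*36) - 1066 = (10 + 72) - 1066 = 82 - 1066 = -984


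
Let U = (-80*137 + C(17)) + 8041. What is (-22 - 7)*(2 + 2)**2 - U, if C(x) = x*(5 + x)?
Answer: 2081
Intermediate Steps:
U = -2545 (U = (-80*137 + 17*(5 + 17)) + 8041 = (-10960 + 17*22) + 8041 = (-10960 + 374) + 8041 = -10586 + 8041 = -2545)
(-22 - 7)*(2 + 2)**2 - U = (-22 - 7)*(2 + 2)**2 - 1*(-2545) = -29*4**2 + 2545 = -29*16 + 2545 = -464 + 2545 = 2081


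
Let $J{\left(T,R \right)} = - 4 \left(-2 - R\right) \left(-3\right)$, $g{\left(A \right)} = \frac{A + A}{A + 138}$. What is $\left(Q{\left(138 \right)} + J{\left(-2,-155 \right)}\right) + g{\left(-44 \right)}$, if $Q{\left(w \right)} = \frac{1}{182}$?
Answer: $\frac{15697183}{8554} \approx 1835.1$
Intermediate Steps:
$Q{\left(w \right)} = \frac{1}{182}$
$g{\left(A \right)} = \frac{2 A}{138 + A}$
$J{\left(T,R \right)} = -24 - 12 R$ ($J{\left(T,R \right)} = \left(8 + 4 R\right) \left(-3\right) = -24 - 12 R$)
$\left(Q{\left(138 \right)} + J{\left(-2,-155 \right)}\right) + g{\left(-44 \right)} = \left(\frac{1}{182} - -1836\right) + 2 \left(-44\right) \frac{1}{138 - 44} = \left(\frac{1}{182} + \left(-24 + 1860\right)\right) + 2 \left(-44\right) \frac{1}{94} = \left(\frac{1}{182} + 1836\right) + 2 \left(-44\right) \frac{1}{94} = \frac{334153}{182} - \frac{44}{47} = \frac{15697183}{8554}$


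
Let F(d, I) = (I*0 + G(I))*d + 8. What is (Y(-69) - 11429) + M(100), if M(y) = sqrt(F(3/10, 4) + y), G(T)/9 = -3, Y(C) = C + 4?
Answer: -11494 + 3*sqrt(1110)/10 ≈ -11484.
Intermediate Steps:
Y(C) = 4 + C
G(T) = -27 (G(T) = 9*(-3) = -27)
F(d, I) = 8 - 27*d (F(d, I) = (I*0 - 27)*d + 8 = (0 - 27)*d + 8 = -27*d + 8 = 8 - 27*d)
M(y) = sqrt(-1/10 + y) (M(y) = sqrt((8 - 81/10) + y) = sqrt(-1/10 + y))
(Y(-69) - 11429) + M(100) = ((4 - 69) - 11429) + sqrt(-10 + 100*100)/10 = (-65 - 11429) + sqrt(-10 + 10000)/10 = -11494 + sqrt(9990)/10 = -11494 + (3*sqrt(1110))/10 = -11494 + 3*sqrt(1110)/10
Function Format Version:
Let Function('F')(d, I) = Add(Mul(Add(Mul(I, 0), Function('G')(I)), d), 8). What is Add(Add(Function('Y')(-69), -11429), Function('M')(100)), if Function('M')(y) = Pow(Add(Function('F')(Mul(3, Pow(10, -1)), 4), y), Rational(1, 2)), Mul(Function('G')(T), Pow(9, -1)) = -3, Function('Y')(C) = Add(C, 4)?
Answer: Add(-11494, Mul(Rational(3, 10), Pow(1110, Rational(1, 2)))) ≈ -11484.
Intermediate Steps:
Function('Y')(C) = Add(4, C)
Function('G')(T) = -27 (Function('G')(T) = Mul(9, -3) = -27)
Function('F')(d, I) = Add(8, Mul(-27, d)) (Function('F')(d, I) = Add(Mul(Add(Mul(I, 0), -27), d), 8) = Add(Mul(Add(0, -27), d), 8) = Add(Mul(-27, d), 8) = Add(8, Mul(-27, d)))
Function('M')(y) = Pow(Add(Rational(-1, 10), y), Rational(1, 2)) (Function('M')(y) = Pow(Add(Add(8, Mul(-27, Mul(3, Pow(10, -1)))), y), Rational(1, 2)) = Pow(Add(Add(8, Mul(-27, Mul(3, Rational(1, 10)))), y), Rational(1, 2)) = Pow(Add(Add(8, Mul(-27, Rational(3, 10))), y), Rational(1, 2)) = Pow(Add(Add(8, Rational(-81, 10)), y), Rational(1, 2)) = Pow(Add(Rational(-1, 10), y), Rational(1, 2)))
Add(Add(Function('Y')(-69), -11429), Function('M')(100)) = Add(Add(Add(4, -69), -11429), Mul(Rational(1, 10), Pow(Add(-10, Mul(100, 100)), Rational(1, 2)))) = Add(Add(-65, -11429), Mul(Rational(1, 10), Pow(Add(-10, 10000), Rational(1, 2)))) = Add(-11494, Mul(Rational(1, 10), Pow(9990, Rational(1, 2)))) = Add(-11494, Mul(Rational(1, 10), Mul(3, Pow(1110, Rational(1, 2))))) = Add(-11494, Mul(Rational(3, 10), Pow(1110, Rational(1, 2))))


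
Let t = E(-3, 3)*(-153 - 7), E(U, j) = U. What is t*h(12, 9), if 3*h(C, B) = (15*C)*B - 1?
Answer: 259040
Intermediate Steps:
h(C, B) = -⅓ + 5*B*C (h(C, B) = ((15*C)*B - 1)/3 = (15*B*C - 1)/3 = (-1 + 15*B*C)/3 = -⅓ + 5*B*C)
t = 480 (t = -3*(-153 - 7) = -3*(-160) = 480)
t*h(12, 9) = 480*(-⅓ + 5*9*12) = 480*(-⅓ + 540) = 480*(1619/3) = 259040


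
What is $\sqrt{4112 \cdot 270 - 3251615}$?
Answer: $5 i \sqrt{85655} \approx 1463.3 i$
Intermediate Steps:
$\sqrt{4112 \cdot 270 - 3251615} = \sqrt{1110240 - 3251615} = \sqrt{-2141375} = 5 i \sqrt{85655}$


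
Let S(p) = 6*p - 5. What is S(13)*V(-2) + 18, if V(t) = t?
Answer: -128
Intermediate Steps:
S(p) = -5 + 6*p
S(13)*V(-2) + 18 = (-5 + 6*13)*(-2) + 18 = (-5 + 78)*(-2) + 18 = 73*(-2) + 18 = -146 + 18 = -128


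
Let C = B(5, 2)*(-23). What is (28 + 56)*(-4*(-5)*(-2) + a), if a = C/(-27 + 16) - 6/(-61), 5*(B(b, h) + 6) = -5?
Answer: -3073980/671 ≈ -4581.2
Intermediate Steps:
B(b, h) = -7 (B(b, h) = -6 + (⅕)*(-5) = -6 - 1 = -7)
C = 161 (C = -7*(-23) = 161)
a = -9755/671 (a = 161/(-27 + 16) - 6/(-61) = 161/(-11) - 6*(-1/61) = 161*(-1/11) + 6/61 = -161/11 + 6/61 = -9755/671 ≈ -14.538)
(28 + 56)*(-4*(-5)*(-2) + a) = (28 + 56)*(-4*(-5)*(-2) - 9755/671) = 84*(20*(-2) - 9755/671) = 84*(-40 - 9755/671) = 84*(-36595/671) = -3073980/671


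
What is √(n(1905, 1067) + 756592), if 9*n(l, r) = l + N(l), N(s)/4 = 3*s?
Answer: √6834093/3 ≈ 871.40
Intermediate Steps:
N(s) = 12*s (N(s) = 4*(3*s) = 12*s)
n(l, r) = 13*l/9 (n(l, r) = (l + 12*l)/9 = (13*l)/9 = 13*l/9)
√(n(1905, 1067) + 756592) = √((13/9)*1905 + 756592) = √(8255/3 + 756592) = √(2278031/3) = √6834093/3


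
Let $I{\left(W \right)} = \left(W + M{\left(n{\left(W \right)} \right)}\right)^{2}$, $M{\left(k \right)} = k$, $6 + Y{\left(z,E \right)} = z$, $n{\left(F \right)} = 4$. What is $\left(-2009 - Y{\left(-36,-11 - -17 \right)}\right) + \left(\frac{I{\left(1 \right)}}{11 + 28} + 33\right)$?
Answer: $- \frac{75401}{39} \approx -1933.4$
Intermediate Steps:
$Y{\left(z,E \right)} = -6 + z$
$I{\left(W \right)} = \left(4 + W\right)^{2}$ ($I{\left(W \right)} = \left(W + 4\right)^{2} = \left(4 + W\right)^{2}$)
$\left(-2009 - Y{\left(-36,-11 - -17 \right)}\right) + \left(\frac{I{\left(1 \right)}}{11 + 28} + 33\right) = \left(-2009 - \left(-6 - 36\right)\right) + \left(\frac{\left(4 + 1\right)^{2}}{11 + 28} + 33\right) = \left(-2009 - -42\right) + \left(\frac{5^{2}}{39} + 33\right) = \left(-2009 + 42\right) + \left(\frac{1}{39} \cdot 25 + 33\right) = -1967 + \left(\frac{25}{39} + 33\right) = -1967 + \frac{1312}{39} = - \frac{75401}{39}$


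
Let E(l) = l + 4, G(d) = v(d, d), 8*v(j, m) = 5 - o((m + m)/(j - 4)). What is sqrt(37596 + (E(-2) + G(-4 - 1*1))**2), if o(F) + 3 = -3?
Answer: sqrt(2406873)/8 ≈ 193.93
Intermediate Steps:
o(F) = -6 (o(F) = -3 - 3 = -6)
v(j, m) = 11/8 (v(j, m) = (5 - 1*(-6))/8 = (5 + 6)/8 = (1/8)*11 = 11/8)
G(d) = 11/8
E(l) = 4 + l
sqrt(37596 + (E(-2) + G(-4 - 1*1))**2) = sqrt(37596 + ((4 - 2) + 11/8)**2) = sqrt(37596 + (2 + 11/8)**2) = sqrt(37596 + (27/8)**2) = sqrt(37596 + 729/64) = sqrt(2406873/64) = sqrt(2406873)/8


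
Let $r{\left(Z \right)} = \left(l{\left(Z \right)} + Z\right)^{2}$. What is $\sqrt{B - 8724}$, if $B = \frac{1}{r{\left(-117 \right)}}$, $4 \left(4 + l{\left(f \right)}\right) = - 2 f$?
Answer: $\frac{4 i \sqrt{8519531}}{125} \approx 93.402 i$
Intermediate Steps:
$l{\left(f \right)} = -4 - \frac{f}{2}$ ($l{\left(f \right)} = -4 + \frac{\left(-2\right) f}{4} = -4 - \frac{f}{2}$)
$r{\left(Z \right)} = \left(-4 + \frac{Z}{2}\right)^{2}$ ($r{\left(Z \right)} = \left(\left(-4 - \frac{Z}{2}\right) + Z\right)^{2} = \left(-4 + \frac{Z}{2}\right)^{2}$)
$B = \frac{4}{15625}$ ($B = \frac{1}{\frac{1}{4} \left(-8 - 117\right)^{2}} = \frac{1}{\frac{1}{4} \left(-125\right)^{2}} = \frac{1}{\frac{1}{4} \cdot 15625} = \frac{1}{\frac{15625}{4}} = \frac{4}{15625} \approx 0.000256$)
$\sqrt{B - 8724} = \sqrt{\frac{4}{15625} - 8724} = \sqrt{- \frac{136312496}{15625}} = \frac{4 i \sqrt{8519531}}{125}$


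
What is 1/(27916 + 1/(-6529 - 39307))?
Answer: 45836/1279557775 ≈ 3.5822e-5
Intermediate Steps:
1/(27916 + 1/(-6529 - 39307)) = 1/(27916 + 1/(-45836)) = 1/(27916 - 1/45836) = 1/(1279557775/45836) = 45836/1279557775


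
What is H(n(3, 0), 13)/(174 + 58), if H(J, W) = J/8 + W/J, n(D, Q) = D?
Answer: 113/5568 ≈ 0.020295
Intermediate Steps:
H(J, W) = J/8 + W/J (H(J, W) = J*(1/8) + W/J = J/8 + W/J)
H(n(3, 0), 13)/(174 + 58) = ((1/8)*3 + 13/3)/(174 + 58) = (3/8 + 13*(1/3))/232 = (3/8 + 13/3)*(1/232) = (113/24)*(1/232) = 113/5568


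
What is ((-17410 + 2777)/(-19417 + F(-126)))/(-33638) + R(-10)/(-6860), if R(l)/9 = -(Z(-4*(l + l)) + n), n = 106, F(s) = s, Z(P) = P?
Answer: 137545772767/563709724655 ≈ 0.24400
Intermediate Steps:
R(l) = -954 + 72*l (R(l) = 9*(-(-4*(l + l) + 106)) = 9*(-(-8*l + 106)) = 9*(-(106 - 8*l)) = 9*(-106 + 8*l) = -954 + 72*l)
((-17410 + 2777)/(-19417 + F(-126)))/(-33638) + R(-10)/(-6860) = ((-17410 + 2777)/(-19417 - 126))/(-33638) + (-954 + 72*(-10))/(-6860) = -14633/(-19543)*(-1/33638) + (-954 - 720)*(-1/6860) = -14633*(-1/19543)*(-1/33638) - 1674*(-1/6860) = (14633/19543)*(-1/33638) + 837/3430 = -14633/657387434 + 837/3430 = 137545772767/563709724655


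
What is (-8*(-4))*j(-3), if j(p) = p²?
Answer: 288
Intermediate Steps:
(-8*(-4))*j(-3) = -8*(-4)*(-3)² = 32*9 = 288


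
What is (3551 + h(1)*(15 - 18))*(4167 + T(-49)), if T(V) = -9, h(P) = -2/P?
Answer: 14790006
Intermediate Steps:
(3551 + h(1)*(15 - 18))*(4167 + T(-49)) = (3551 + (-2/1)*(15 - 18))*(4167 - 9) = (3551 - 2*1*(-3))*4158 = (3551 - 2*(-3))*4158 = (3551 + 6)*4158 = 3557*4158 = 14790006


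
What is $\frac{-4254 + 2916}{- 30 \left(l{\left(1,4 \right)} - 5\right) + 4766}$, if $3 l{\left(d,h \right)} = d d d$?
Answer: $- \frac{3}{11} \approx -0.27273$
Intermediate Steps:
$l{\left(d,h \right)} = \frac{d^{3}}{3}$ ($l{\left(d,h \right)} = \frac{d d d}{3} = \frac{d^{2} d}{3} = \frac{d^{3}}{3}$)
$\frac{-4254 + 2916}{- 30 \left(l{\left(1,4 \right)} - 5\right) + 4766} = \frac{-4254 + 2916}{- 30 \left(\frac{1^{3}}{3} - 5\right) + 4766} = - \frac{1338}{- 30 \left(\frac{1}{3} \cdot 1 - 5\right) + 4766} = - \frac{1338}{- 30 \left(\frac{1}{3} - 5\right) + 4766} = - \frac{1338}{\left(-30\right) \left(- \frac{14}{3}\right) + 4766} = - \frac{1338}{140 + 4766} = - \frac{1338}{4906} = \left(-1338\right) \frac{1}{4906} = - \frac{3}{11}$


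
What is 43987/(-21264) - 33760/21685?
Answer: -334346147/92221968 ≈ -3.6255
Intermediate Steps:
43987/(-21264) - 33760/21685 = 43987*(-1/21264) - 33760*1/21685 = -43987/21264 - 6752/4337 = -334346147/92221968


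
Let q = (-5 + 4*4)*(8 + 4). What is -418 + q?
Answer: -286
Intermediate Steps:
q = 132 (q = (-5 + 16)*12 = 11*12 = 132)
-418 + q = -418 + 132 = -286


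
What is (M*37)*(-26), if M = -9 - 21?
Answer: 28860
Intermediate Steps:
M = -30
(M*37)*(-26) = -30*37*(-26) = -1110*(-26) = 28860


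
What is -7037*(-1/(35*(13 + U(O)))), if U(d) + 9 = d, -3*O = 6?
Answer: 7037/70 ≈ 100.53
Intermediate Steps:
O = -2 (O = -1/3*6 = -2)
U(d) = -9 + d
-7037*(-1/(35*(13 + U(O)))) = -7037*(-1/(35*(13 + (-9 - 2)))) = -7037*(-1/(35*(13 - 11))) = -7037/((-35*2)) = -7037/(-70) = -7037*(-1/70) = 7037/70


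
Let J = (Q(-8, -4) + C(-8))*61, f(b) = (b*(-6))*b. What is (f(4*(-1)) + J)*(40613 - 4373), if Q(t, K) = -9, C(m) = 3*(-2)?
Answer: -36638640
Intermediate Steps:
C(m) = -6
f(b) = -6*b**2 (f(b) = (-6*b)*b = -6*b**2)
J = -915 (J = (-9 - 6)*61 = -15*61 = -915)
(f(4*(-1)) + J)*(40613 - 4373) = (-6*(4*(-1))**2 - 915)*(40613 - 4373) = (-6*(-4)**2 - 915)*36240 = (-6*16 - 915)*36240 = (-96 - 915)*36240 = -1011*36240 = -36638640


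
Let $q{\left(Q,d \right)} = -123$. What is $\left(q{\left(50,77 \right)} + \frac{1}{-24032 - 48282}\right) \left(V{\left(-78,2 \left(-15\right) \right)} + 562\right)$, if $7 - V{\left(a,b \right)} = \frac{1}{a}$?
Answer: $- \frac{394770052609}{5640492} \approx -69989.0$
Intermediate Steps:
$V{\left(a,b \right)} = 7 - \frac{1}{a}$
$\left(q{\left(50,77 \right)} + \frac{1}{-24032 - 48282}\right) \left(V{\left(-78,2 \left(-15\right) \right)} + 562\right) = \left(-123 + \frac{1}{-24032 - 48282}\right) \left(\left(7 - \frac{1}{-78}\right) + 562\right) = \left(-123 + \frac{1}{-72314}\right) \left(\left(7 - - \frac{1}{78}\right) + 562\right) = \left(-123 - \frac{1}{72314}\right) \left(\left(7 + \frac{1}{78}\right) + 562\right) = - \frac{8894623 \left(\frac{547}{78} + 562\right)}{72314} = \left(- \frac{8894623}{72314}\right) \frac{44383}{78} = - \frac{394770052609}{5640492}$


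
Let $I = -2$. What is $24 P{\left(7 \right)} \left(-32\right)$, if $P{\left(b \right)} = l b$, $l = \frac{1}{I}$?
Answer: $2688$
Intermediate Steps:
$l = - \frac{1}{2}$ ($l = \frac{1}{-2} = - \frac{1}{2} \approx -0.5$)
$P{\left(b \right)} = - \frac{b}{2}$
$24 P{\left(7 \right)} \left(-32\right) = 24 \left(\left(- \frac{1}{2}\right) 7\right) \left(-32\right) = 24 \left(- \frac{7}{2}\right) \left(-32\right) = \left(-84\right) \left(-32\right) = 2688$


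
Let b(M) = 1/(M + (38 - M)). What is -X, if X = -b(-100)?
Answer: 1/38 ≈ 0.026316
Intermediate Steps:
b(M) = 1/38
X = -1/38 (X = -1*1/38 = -1/38 ≈ -0.026316)
-X = -1*(-1/38) = 1/38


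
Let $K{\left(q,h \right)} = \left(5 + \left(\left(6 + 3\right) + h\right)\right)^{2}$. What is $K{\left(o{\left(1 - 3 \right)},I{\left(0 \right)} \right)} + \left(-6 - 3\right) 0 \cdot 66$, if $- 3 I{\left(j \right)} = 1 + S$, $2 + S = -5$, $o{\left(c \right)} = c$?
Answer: $256$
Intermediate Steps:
$S = -7$ ($S = -2 - 5 = -7$)
$I{\left(j \right)} = 2$ ($I{\left(j \right)} = - \frac{1 - 7}{3} = \left(- \frac{1}{3}\right) \left(-6\right) = 2$)
$K{\left(q,h \right)} = \left(14 + h\right)^{2}$ ($K{\left(q,h \right)} = \left(5 + \left(9 + h\right)\right)^{2} = \left(14 + h\right)^{2}$)
$K{\left(o{\left(1 - 3 \right)},I{\left(0 \right)} \right)} + \left(-6 - 3\right) 0 \cdot 66 = \left(14 + 2\right)^{2} + \left(-6 - 3\right) 0 \cdot 66 = 16^{2} + \left(-9\right) 0 \cdot 66 = 256 + 0 \cdot 66 = 256 + 0 = 256$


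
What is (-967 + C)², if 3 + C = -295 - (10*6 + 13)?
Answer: 1790244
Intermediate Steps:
C = -371 (C = -3 + (-295 - (10*6 + 13)) = -3 + (-295 - (60 + 13)) = -3 + (-295 - 1*73) = -3 + (-295 - 73) = -3 - 368 = -371)
(-967 + C)² = (-967 - 371)² = (-1338)² = 1790244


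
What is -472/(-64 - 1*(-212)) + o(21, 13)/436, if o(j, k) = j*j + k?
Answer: -17325/8066 ≈ -2.1479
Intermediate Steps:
o(j, k) = k + j² (o(j, k) = j² + k = k + j²)
-472/(-64 - 1*(-212)) + o(21, 13)/436 = -472/(-64 - 1*(-212)) + (13 + 21²)/436 = -472/(-64 + 212) + (13 + 441)*(1/436) = -472/148 + 454*(1/436) = -472*1/148 + 227/218 = -118/37 + 227/218 = -17325/8066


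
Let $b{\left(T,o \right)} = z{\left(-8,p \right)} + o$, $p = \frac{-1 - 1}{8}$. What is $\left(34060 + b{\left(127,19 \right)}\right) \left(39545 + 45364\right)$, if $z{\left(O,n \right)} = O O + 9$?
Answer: $2899812168$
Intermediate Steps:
$p = - \frac{1}{4}$ ($p = \left(-2\right) \frac{1}{8} = - \frac{1}{4} \approx -0.25$)
$z{\left(O,n \right)} = 9 + O^{2}$ ($z{\left(O,n \right)} = O^{2} + 9 = 9 + O^{2}$)
$b{\left(T,o \right)} = 73 + o$ ($b{\left(T,o \right)} = \left(9 + \left(-8\right)^{2}\right) + o = \left(9 + 64\right) + o = 73 + o$)
$\left(34060 + b{\left(127,19 \right)}\right) \left(39545 + 45364\right) = \left(34060 + \left(73 + 19\right)\right) \left(39545 + 45364\right) = \left(34060 + 92\right) 84909 = 34152 \cdot 84909 = 2899812168$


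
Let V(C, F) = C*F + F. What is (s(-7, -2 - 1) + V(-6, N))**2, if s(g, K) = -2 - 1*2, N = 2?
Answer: 196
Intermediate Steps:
V(C, F) = F + C*F
s(g, K) = -4 (s(g, K) = -2 - 2 = -4)
(s(-7, -2 - 1) + V(-6, N))**2 = (-4 + 2*(1 - 6))**2 = (-4 + 2*(-5))**2 = (-4 - 10)**2 = (-14)**2 = 196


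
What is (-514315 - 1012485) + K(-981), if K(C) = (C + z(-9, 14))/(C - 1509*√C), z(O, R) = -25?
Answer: 2*(-3455911800*√109 + 748894897*I)/(9*(-109*I + 503*√109)) ≈ -1.5268e+6 - 0.021271*I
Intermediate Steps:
K(C) = (-25 + C)/(C - 1509*√C) (K(C) = (C - 25)/(C - 1509*√C) = (-25 + C)/(C - 1509*√C))
(-514315 - 1012485) + K(-981) = (-514315 - 1012485) + (25 - 1*(-981))/(-1*(-981) + 1509*√(-981)) = -1526800 + (25 + 981)/(981 + 1509*(3*I*√109)) = -1526800 + 1006/(981 + 4527*I*√109)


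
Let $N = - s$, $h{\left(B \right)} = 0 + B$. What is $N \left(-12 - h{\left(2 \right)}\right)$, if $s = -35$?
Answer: $-490$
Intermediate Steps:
$h{\left(B \right)} = B$
$N = 35$ ($N = \left(-1\right) \left(-35\right) = 35$)
$N \left(-12 - h{\left(2 \right)}\right) = 35 \left(-12 - 2\right) = 35 \left(-14\right) = -490$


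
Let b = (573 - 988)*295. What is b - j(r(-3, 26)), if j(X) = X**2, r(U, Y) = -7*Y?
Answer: -155549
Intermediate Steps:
b = -122425 (b = -415*295 = -122425)
b - j(r(-3, 26)) = -122425 - (-7*26)**2 = -122425 - 1*(-182)**2 = -122425 - 1*33124 = -122425 - 33124 = -155549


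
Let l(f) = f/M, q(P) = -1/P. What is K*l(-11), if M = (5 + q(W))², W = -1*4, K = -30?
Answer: 1760/147 ≈ 11.973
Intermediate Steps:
W = -4
M = 441/16 (M = (5 - 1/(-4))² = (5 - 1*(-¼))² = (5 + ¼)² = (21/4)² = 441/16 ≈ 27.563)
l(f) = 16*f/441 (l(f) = f/(441/16) = f*(16/441) = 16*f/441)
K*l(-11) = -160*(-11)/147 = -30*(-176/441) = 1760/147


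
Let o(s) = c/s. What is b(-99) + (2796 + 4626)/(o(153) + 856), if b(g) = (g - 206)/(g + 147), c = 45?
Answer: 1616467/698736 ≈ 2.3134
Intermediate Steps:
o(s) = 45/s
b(g) = (-206 + g)/(147 + g)
b(-99) + (2796 + 4626)/(o(153) + 856) = (-206 - 99)/(147 - 99) + (2796 + 4626)/(45/153 + 856) = -305/48 + 7422/(45*(1/153) + 856) = (1/48)*(-305) + 7422/(5/17 + 856) = -305/48 + 7422/(14557/17) = -305/48 + 7422*(17/14557) = -305/48 + 126174/14557 = 1616467/698736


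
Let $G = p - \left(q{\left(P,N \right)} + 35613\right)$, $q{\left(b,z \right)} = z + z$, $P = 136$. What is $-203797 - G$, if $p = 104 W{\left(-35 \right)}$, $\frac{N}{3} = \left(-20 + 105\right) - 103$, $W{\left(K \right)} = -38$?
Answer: $-164340$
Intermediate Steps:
$N = -54$ ($N = 3 \left(\left(-20 + 105\right) - 103\right) = 3 \left(85 - 103\right) = 3 \left(-18\right) = -54$)
$q{\left(b,z \right)} = 2 z$
$p = -3952$ ($p = 104 \left(-38\right) = -3952$)
$G = -39457$ ($G = -3952 - \left(2 \left(-54\right) + 35613\right) = -3952 - \left(-108 + 35613\right) = -3952 - 35505 = -39457$)
$-203797 - G = -203797 - -39457 = -203797 + 39457 = -164340$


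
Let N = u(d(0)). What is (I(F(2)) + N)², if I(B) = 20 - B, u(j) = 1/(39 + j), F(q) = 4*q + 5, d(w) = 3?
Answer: 87025/1764 ≈ 49.334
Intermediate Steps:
F(q) = 5 + 4*q
N = 1/42 (N = 1/(39 + 3) = 1/42 ≈ 0.023810)
(I(F(2)) + N)² = ((20 - (5 + 4*2)) + 1/42)² = ((20 - (5 + 8)) + 1/42)² = ((20 - 1*13) + 1/42)² = ((20 - 13) + 1/42)² = (7 + 1/42)² = (295/42)² = 87025/1764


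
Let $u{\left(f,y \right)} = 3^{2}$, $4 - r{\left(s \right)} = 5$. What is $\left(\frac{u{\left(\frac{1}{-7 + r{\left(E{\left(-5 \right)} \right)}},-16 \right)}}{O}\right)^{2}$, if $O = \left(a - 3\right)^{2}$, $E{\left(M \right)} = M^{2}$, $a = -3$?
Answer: $\frac{1}{16} \approx 0.0625$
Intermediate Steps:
$r{\left(s \right)} = -1$ ($r{\left(s \right)} = 4 - 5 = -1$)
$u{\left(f,y \right)} = 9$
$O = 36$ ($O = \left(-3 - 3\right)^{2} = \left(-6\right)^{2} = 36$)
$\left(\frac{u{\left(\frac{1}{-7 + r{\left(E{\left(-5 \right)} \right)}},-16 \right)}}{O}\right)^{2} = \left(\frac{9}{36}\right)^{2} = \left(9 \cdot \frac{1}{36}\right)^{2} = \left(\frac{1}{4}\right)^{2} = \frac{1}{16}$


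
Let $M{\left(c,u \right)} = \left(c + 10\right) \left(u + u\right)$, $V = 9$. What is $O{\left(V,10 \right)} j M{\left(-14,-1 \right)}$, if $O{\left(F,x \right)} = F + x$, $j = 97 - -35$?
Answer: $20064$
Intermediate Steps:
$j = 132$ ($j = 97 + 35 = 132$)
$M{\left(c,u \right)} = 2 u \left(10 + c\right)$ ($M{\left(c,u \right)} = \left(10 + c\right) 2 u = 2 u \left(10 + c\right)$)
$O{\left(V,10 \right)} j M{\left(-14,-1 \right)} = \left(9 + 10\right) 132 \cdot 2 \left(-1\right) \left(10 - 14\right) = 19 \cdot 132 \cdot 2 \left(-1\right) \left(-4\right) = 2508 \cdot 8 = 20064$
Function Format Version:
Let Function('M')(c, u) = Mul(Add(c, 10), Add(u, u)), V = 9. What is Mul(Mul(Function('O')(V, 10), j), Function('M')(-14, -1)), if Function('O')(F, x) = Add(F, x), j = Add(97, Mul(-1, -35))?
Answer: 20064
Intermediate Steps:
j = 132 (j = Add(97, 35) = 132)
Function('M')(c, u) = Mul(2, u, Add(10, c)) (Function('M')(c, u) = Mul(Add(10, c), Mul(2, u)) = Mul(2, u, Add(10, c)))
Mul(Mul(Function('O')(V, 10), j), Function('M')(-14, -1)) = Mul(Mul(Add(9, 10), 132), Mul(2, -1, Add(10, -14))) = Mul(Mul(19, 132), Mul(2, -1, -4)) = Mul(2508, 8) = 20064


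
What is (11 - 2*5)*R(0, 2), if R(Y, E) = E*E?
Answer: 4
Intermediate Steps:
R(Y, E) = E²
(11 - 2*5)*R(0, 2) = (11 - 2*5)*2² = (11 - 10)*4 = 1*4 = 4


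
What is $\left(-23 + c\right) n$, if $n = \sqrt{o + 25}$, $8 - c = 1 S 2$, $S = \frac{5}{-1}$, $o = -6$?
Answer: $- 5 \sqrt{19} \approx -21.794$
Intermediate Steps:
$S = -5$ ($S = 5 \left(-1\right) = -5$)
$c = 18$ ($c = 8 - 1 \left(-5\right) 2 = 8 - \left(-5\right) 2 = 8 - -10 = 8 + 10 = 18$)
$n = \sqrt{19}$ ($n = \sqrt{-6 + 25} = \sqrt{19} \approx 4.3589$)
$\left(-23 + c\right) n = \left(-23 + 18\right) \sqrt{19} = - 5 \sqrt{19}$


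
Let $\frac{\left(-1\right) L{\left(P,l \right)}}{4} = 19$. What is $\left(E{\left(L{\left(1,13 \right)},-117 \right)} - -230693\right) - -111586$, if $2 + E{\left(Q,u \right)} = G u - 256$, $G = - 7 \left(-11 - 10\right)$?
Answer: $324822$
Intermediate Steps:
$L{\left(P,l \right)} = -76$ ($L{\left(P,l \right)} = \left(-4\right) 19 = -76$)
$G = 147$ ($G = \left(-7\right) \left(-21\right) = 147$)
$E{\left(Q,u \right)} = -258 + 147 u$ ($E{\left(Q,u \right)} = -2 + \left(147 u - 256\right) = -2 + \left(-256 + 147 u\right) = -258 + 147 u$)
$\left(E{\left(L{\left(1,13 \right)},-117 \right)} - -230693\right) - -111586 = \left(\left(-258 + 147 \left(-117\right)\right) - -230693\right) - -111586 = \left(\left(-258 - 17199\right) + 230693\right) + 111586 = \left(-17457 + 230693\right) + 111586 = 213236 + 111586 = 324822$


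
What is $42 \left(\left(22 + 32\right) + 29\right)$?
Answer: $3486$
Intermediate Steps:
$42 \left(\left(22 + 32\right) + 29\right) = 42 \left(54 + 29\right) = 42 \cdot 83 = 3486$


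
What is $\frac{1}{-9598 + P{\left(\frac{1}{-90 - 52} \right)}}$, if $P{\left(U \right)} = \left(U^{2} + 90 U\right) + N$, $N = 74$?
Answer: $- \frac{20164}{192054715} \approx -0.00010499$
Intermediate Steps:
$P{\left(U \right)} = 74 + U^{2} + 90 U$ ($P{\left(U \right)} = \left(U^{2} + 90 U\right) + 74 = 74 + U^{2} + 90 U$)
$\frac{1}{-9598 + P{\left(\frac{1}{-90 - 52} \right)}} = \frac{1}{-9598 + \left(74 + \left(\frac{1}{-90 - 52}\right)^{2} + \frac{90}{-90 - 52}\right)} = \frac{1}{-9598 + \left(74 + \left(\frac{1}{-142}\right)^{2} + \frac{90}{-142}\right)} = \frac{1}{-9598 + \left(74 + \left(- \frac{1}{142}\right)^{2} + 90 \left(- \frac{1}{142}\right)\right)} = \frac{1}{-9598 + \left(74 + \frac{1}{20164} - \frac{45}{71}\right)} = \frac{1}{-9598 + \frac{1479357}{20164}} = \frac{1}{- \frac{192054715}{20164}} = - \frac{20164}{192054715}$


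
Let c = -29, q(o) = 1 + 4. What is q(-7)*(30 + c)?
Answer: 5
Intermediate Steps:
q(o) = 5
q(-7)*(30 + c) = 5*(30 - 29) = 5*1 = 5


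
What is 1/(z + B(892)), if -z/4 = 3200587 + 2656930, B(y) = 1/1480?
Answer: -1480/34676500639 ≈ -4.2680e-8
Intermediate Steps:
B(y) = 1/1480
z = -23430068 (z = -4*(3200587 + 2656930) = -4*5857517 = -23430068)
1/(z + B(892)) = 1/(-23430068 + 1/1480) = 1/(-34676500639/1480) = -1480/34676500639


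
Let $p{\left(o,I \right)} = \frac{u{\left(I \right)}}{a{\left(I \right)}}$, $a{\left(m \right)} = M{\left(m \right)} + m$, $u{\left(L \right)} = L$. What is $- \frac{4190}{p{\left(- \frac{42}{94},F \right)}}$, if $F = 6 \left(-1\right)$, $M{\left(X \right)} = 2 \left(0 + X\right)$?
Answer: $-12570$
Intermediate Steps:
$M{\left(X \right)} = 2 X$
$a{\left(m \right)} = 3 m$ ($a{\left(m \right)} = 2 m + m = 3 m$)
$F = -6$
$p{\left(o,I \right)} = \frac{1}{3}$ ($p{\left(o,I \right)} = \frac{I}{3 I} = I \frac{1}{3 I} = \frac{1}{3}$)
$- \frac{4190}{p{\left(- \frac{42}{94},F \right)}} = - 4190 \frac{1}{\frac{1}{3}} = \left(-4190\right) 3 = -12570$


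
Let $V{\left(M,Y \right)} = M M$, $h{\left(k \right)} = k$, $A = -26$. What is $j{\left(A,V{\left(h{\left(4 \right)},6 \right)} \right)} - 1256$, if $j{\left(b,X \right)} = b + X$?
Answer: $-1266$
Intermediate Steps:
$V{\left(M,Y \right)} = M^{2}$
$j{\left(b,X \right)} = X + b$
$j{\left(A,V{\left(h{\left(4 \right)},6 \right)} \right)} - 1256 = \left(4^{2} - 26\right) - 1256 = \left(16 - 26\right) - 1256 = -10 - 1256 = -1266$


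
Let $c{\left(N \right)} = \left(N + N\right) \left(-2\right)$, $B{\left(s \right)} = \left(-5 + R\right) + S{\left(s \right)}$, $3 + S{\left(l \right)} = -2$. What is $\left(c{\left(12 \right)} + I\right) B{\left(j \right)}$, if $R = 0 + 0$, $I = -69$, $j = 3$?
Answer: $1170$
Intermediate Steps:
$S{\left(l \right)} = -5$ ($S{\left(l \right)} = -3 - 2 = -5$)
$R = 0$
$B{\left(s \right)} = -10$ ($B{\left(s \right)} = \left(-5 + 0\right) - 5 = -5 - 5 = -10$)
$c{\left(N \right)} = - 4 N$ ($c{\left(N \right)} = 2 N \left(-2\right) = - 4 N$)
$\left(c{\left(12 \right)} + I\right) B{\left(j \right)} = \left(\left(-4\right) 12 - 69\right) \left(-10\right) = \left(-48 - 69\right) \left(-10\right) = \left(-117\right) \left(-10\right) = 1170$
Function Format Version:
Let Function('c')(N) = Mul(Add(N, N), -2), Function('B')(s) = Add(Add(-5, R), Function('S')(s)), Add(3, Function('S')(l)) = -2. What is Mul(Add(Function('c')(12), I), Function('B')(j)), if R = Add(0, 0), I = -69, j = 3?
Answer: 1170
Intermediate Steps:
Function('S')(l) = -5 (Function('S')(l) = Add(-3, -2) = -5)
R = 0
Function('B')(s) = -10 (Function('B')(s) = Add(Add(-5, 0), -5) = Add(-5, -5) = -10)
Function('c')(N) = Mul(-4, N) (Function('c')(N) = Mul(Mul(2, N), -2) = Mul(-4, N))
Mul(Add(Function('c')(12), I), Function('B')(j)) = Mul(Add(Mul(-4, 12), -69), -10) = Mul(Add(-48, -69), -10) = Mul(-117, -10) = 1170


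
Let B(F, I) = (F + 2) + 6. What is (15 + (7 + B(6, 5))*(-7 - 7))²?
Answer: 77841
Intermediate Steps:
B(F, I) = 8 + F (B(F, I) = (2 + F) + 6 = 8 + F)
(15 + (7 + B(6, 5))*(-7 - 7))² = (15 + (7 + (8 + 6))*(-7 - 7))² = (15 + (7 + 14)*(-14))² = (15 + 21*(-14))² = (15 - 294)² = (-279)² = 77841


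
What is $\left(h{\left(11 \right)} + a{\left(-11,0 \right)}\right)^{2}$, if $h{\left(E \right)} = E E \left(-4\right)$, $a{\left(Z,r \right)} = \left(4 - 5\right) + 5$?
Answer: $230400$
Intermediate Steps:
$a{\left(Z,r \right)} = 4$ ($a{\left(Z,r \right)} = -1 + 5 = 4$)
$h{\left(E \right)} = - 4 E^{2}$ ($h{\left(E \right)} = E^{2} \left(-4\right) = - 4 E^{2}$)
$\left(h{\left(11 \right)} + a{\left(-11,0 \right)}\right)^{2} = \left(- 4 \cdot 11^{2} + 4\right)^{2} = \left(\left(-4\right) 121 + 4\right)^{2} = \left(-484 + 4\right)^{2} = \left(-480\right)^{2} = 230400$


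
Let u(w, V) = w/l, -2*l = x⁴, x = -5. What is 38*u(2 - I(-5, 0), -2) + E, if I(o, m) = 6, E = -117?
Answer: -72821/625 ≈ -116.51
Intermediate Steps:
l = -625/2 (l = -½*(-5)⁴ = -½*625 = -625/2 ≈ -312.50)
u(w, V) = -2*w/625 (u(w, V) = w/(-625/2) = w*(-2/625) = -2*w/625)
38*u(2 - I(-5, 0), -2) + E = 38*(-2*(2 - 1*6)/625) - 117 = 38*(-2*(2 - 6)/625) - 117 = 38*(-2/625*(-4)) - 117 = 38*(8/625) - 117 = 304/625 - 117 = -72821/625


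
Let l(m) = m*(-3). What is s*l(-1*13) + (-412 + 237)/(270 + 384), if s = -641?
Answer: -16349521/654 ≈ -24999.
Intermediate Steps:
l(m) = -3*m
s*l(-1*13) + (-412 + 237)/(270 + 384) = -(-1923)*(-1*13) + (-412 + 237)/(270 + 384) = -(-1923)*(-13) - 175/654 = -641*39 - 175*1/654 = -24999 - 175/654 = -16349521/654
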